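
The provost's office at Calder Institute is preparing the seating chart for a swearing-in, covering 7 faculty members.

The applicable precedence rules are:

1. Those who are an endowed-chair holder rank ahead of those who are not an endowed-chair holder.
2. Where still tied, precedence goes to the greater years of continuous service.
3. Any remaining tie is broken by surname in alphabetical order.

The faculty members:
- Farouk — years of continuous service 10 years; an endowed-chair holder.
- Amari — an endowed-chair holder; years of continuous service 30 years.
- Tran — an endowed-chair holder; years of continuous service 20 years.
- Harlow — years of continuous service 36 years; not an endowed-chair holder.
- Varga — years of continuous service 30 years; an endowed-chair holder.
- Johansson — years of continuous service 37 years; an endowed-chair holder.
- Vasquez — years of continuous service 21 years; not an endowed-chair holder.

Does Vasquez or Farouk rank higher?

By the first rule: Johansson, Amari, Varga, Tran and Farouk (each an endowed-chair holder); then Harlow and Vasquez (both not an endowed-chair holder).
Among Johansson, Amari, Varga, Tran and Farouk, by years of continuous service (higher first): Johansson (37 years) before Amari and Varga (30 years) before Tran (20 years) before Farouk (10 years).
Among Amari and Varga, alphabetically by surname: Amari before Varga.
Among Harlow and Vasquez, by years of continuous service (higher first): Harlow (36 years) before Vasquez (21 years).
So Farouk takes precedence.

Farouk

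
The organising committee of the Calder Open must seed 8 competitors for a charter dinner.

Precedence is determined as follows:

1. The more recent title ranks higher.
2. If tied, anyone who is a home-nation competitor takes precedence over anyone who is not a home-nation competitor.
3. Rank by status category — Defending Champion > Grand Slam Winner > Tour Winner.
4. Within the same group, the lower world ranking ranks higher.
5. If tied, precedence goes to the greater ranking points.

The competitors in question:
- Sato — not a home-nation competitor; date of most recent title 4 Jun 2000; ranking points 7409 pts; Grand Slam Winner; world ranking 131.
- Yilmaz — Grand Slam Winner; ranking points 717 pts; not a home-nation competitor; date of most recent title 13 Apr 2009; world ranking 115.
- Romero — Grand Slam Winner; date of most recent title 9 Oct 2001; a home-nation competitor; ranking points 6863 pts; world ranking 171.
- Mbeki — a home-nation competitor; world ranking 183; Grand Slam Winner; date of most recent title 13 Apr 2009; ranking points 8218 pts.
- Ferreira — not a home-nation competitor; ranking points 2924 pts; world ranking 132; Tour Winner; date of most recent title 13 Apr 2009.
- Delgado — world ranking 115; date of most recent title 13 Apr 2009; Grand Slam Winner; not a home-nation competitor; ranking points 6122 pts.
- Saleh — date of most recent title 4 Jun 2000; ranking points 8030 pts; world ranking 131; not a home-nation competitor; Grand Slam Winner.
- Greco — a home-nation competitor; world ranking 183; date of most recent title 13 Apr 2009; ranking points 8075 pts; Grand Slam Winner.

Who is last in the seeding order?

By date of most recent title (later first): Mbeki, Greco, Delgado, Yilmaz and Ferreira (each 13 Apr 2009); then Romero (9 Oct 2001); then Saleh and Sato (both 4 Jun 2000).
Among Mbeki, Greco, Delgado, Yilmaz and Ferreira, a home-nation competitor before not a home-nation competitor: Mbeki and Greco (a home-nation competitor) before Delgado, Yilmaz and Ferreira (not a home-nation competitor).
Mbeki and Greco are each Grand Slam Winner, so the next rule applies.
Mbeki and Greco both have world ranking 183, so the next rule applies.
Among Mbeki and Greco, by ranking points (higher first): Mbeki (8218 pts) before Greco (8075 pts).
Among Delgado, Yilmaz and Ferreira, by status category: Delgado and Yilmaz (Grand Slam Winner) before Ferreira (Tour Winner).
Delgado and Yilmaz both have world ranking 115, so the next rule applies.
Among Delgado and Yilmaz, by ranking points (higher first): Delgado (6122 pts) before Yilmaz (717 pts).
Saleh and Sato are each not a home-nation competitor, so the next rule applies.
Saleh and Sato are each Grand Slam Winner, so the next rule applies.
Saleh and Sato both have world ranking 131, so the next rule applies.
Among Saleh and Sato, by ranking points (higher first): Saleh (8030 pts) before Sato (7409 pts).
Order: Mbeki, Greco, Delgado, Yilmaz, Ferreira, Romero, Saleh, Sato.

Sato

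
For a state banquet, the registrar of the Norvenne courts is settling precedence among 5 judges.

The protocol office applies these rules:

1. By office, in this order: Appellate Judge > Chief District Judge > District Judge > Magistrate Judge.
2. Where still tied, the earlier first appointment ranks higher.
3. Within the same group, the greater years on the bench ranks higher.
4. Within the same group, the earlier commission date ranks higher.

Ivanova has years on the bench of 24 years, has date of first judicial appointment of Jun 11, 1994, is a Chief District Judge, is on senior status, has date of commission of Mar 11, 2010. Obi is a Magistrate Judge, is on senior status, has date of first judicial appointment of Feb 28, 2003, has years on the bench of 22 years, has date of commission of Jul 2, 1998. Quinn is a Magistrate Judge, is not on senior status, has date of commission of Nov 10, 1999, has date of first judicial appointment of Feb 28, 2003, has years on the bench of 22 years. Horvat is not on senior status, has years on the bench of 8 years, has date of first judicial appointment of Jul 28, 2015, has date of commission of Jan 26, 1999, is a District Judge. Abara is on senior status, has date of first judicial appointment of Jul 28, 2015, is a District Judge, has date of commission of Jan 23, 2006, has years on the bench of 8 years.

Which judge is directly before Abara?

By office: Ivanova (Chief District Judge); then Horvat and Abara (District Judge); then Obi and Quinn (Magistrate Judge).
Horvat and Abara both have date of first judicial appointment Jul 28, 2015, so the next rule applies.
Horvat and Abara both have years on the bench 8 years, so the next rule applies.
Among Horvat and Abara, by date of commission (earlier first): Horvat (Jan 26, 1999) before Abara (Jan 23, 2006).
Obi and Quinn both have date of first judicial appointment Feb 28, 2003, so the next rule applies.
Obi and Quinn both have years on the bench 22 years, so the next rule applies.
Among Obi and Quinn, by date of commission (earlier first): Obi (Jul 2, 1998) before Quinn (Nov 10, 1999).
Order: Ivanova, Horvat, Abara, Obi, Quinn.

Horvat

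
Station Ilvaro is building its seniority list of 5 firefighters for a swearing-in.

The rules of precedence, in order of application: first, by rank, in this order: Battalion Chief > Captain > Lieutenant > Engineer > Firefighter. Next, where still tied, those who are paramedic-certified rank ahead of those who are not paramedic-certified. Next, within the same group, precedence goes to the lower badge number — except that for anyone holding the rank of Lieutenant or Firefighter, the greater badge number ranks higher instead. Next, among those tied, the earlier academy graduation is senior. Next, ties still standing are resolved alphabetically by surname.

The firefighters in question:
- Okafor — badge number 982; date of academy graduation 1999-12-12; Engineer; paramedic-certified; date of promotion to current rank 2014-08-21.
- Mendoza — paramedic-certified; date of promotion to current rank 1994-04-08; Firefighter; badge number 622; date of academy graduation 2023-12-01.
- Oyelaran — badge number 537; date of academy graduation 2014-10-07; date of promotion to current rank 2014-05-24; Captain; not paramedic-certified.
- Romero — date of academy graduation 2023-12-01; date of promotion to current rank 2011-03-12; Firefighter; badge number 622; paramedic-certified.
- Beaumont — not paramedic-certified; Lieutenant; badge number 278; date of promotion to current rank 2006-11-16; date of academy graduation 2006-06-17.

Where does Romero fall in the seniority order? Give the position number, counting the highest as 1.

5

By rank: Oyelaran (Captain); then Beaumont (Lieutenant); then Okafor (Engineer); then Mendoza and Romero (Firefighter).
Mendoza and Romero are each paramedic-certified, so the next rule applies.
Mendoza and Romero both have badge number 622, so the next rule applies.
Mendoza and Romero both have date of academy graduation 2023-12-01, so the next rule applies.
Among Mendoza and Romero, alphabetically by surname: Mendoza before Romero.
Order: Oyelaran, Beaumont, Okafor, Mendoza, Romero. So position 5.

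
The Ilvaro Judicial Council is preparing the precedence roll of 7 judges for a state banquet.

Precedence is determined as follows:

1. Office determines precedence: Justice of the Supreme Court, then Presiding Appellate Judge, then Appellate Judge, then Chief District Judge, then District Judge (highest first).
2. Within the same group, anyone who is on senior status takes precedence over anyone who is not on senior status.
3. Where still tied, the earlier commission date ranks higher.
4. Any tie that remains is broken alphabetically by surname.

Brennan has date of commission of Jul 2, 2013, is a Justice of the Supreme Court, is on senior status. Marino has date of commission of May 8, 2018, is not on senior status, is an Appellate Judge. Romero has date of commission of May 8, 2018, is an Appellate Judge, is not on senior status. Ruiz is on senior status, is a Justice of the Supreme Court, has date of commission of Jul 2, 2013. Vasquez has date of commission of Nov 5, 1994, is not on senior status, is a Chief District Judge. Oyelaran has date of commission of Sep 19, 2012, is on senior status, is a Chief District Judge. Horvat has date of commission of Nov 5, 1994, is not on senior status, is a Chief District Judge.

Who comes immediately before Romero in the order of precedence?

By office: Brennan and Ruiz (Justice of the Supreme Court); then Marino and Romero (Appellate Judge); then Oyelaran, Horvat and Vasquez (Chief District Judge).
Brennan and Ruiz are each on senior status, so the next rule applies.
Brennan and Ruiz both have date of commission Jul 2, 2013, so the next rule applies.
Among Brennan and Ruiz, alphabetically by surname: Brennan before Ruiz.
Marino and Romero are each not on senior status, so the next rule applies.
Marino and Romero both have date of commission May 8, 2018, so the next rule applies.
Among Marino and Romero, alphabetically by surname: Marino before Romero.
Among Oyelaran, Horvat and Vasquez, on senior status before not on senior status: Oyelaran (on senior status) before Horvat and Vasquez (not on senior status).
Horvat and Vasquez both have date of commission Nov 5, 1994, so the next rule applies.
Among Horvat and Vasquez, alphabetically by surname: Horvat before Vasquez.
Order: Brennan, Ruiz, Marino, Romero, Oyelaran, Horvat, Vasquez.

Marino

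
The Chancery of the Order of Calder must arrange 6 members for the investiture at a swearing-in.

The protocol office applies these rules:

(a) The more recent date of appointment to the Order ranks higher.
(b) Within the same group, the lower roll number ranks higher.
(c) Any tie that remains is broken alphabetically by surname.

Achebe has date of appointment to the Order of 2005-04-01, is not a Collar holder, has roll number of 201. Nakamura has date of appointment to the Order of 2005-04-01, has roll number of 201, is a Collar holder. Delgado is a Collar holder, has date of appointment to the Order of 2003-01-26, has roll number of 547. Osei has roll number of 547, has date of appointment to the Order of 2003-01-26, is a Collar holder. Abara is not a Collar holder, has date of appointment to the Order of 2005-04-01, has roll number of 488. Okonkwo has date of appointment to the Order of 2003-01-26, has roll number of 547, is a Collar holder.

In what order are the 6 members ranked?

Achebe, Nakamura, Abara, Delgado, Okonkwo, Osei

By date of appointment to the Order (later first): Achebe, Nakamura and Abara (each 2005-04-01); then Delgado, Okonkwo and Osei (each 2003-01-26).
Among Achebe, Nakamura and Abara, by roll number (lower first): Achebe and Nakamura (201) before Abara (488).
Among Achebe and Nakamura, alphabetically by surname: Achebe before Nakamura.
Delgado, Okonkwo and Osei all have roll number 547, so the next rule applies.
Among Delgado, Okonkwo and Osei, alphabetically by surname: Delgado before Okonkwo before Osei.
Full order: Achebe, Nakamura, Abara, Delgado, Okonkwo, Osei.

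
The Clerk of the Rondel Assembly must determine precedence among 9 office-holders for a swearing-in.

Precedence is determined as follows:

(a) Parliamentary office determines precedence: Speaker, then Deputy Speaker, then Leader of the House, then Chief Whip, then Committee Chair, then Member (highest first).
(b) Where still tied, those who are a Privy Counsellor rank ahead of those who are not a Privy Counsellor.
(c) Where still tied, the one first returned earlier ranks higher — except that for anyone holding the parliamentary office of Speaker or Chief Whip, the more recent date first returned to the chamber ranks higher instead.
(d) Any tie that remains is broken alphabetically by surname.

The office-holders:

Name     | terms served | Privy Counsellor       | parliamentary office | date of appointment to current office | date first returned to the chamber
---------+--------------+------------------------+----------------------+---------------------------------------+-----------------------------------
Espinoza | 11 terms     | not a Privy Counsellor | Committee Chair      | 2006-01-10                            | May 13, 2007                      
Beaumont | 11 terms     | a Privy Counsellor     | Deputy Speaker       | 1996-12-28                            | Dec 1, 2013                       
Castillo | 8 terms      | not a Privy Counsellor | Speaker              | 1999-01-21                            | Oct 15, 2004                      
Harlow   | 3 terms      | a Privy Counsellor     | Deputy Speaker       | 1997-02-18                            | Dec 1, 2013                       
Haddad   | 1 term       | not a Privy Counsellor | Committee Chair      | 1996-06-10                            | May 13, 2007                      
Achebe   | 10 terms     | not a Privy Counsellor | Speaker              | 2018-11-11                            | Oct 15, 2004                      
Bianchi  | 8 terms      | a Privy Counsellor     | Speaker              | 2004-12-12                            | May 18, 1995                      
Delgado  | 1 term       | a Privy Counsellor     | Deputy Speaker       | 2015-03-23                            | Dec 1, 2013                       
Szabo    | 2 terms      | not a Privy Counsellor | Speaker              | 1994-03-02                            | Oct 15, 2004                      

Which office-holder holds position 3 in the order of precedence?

By parliamentary office: Bianchi, Achebe, Castillo and Szabo (Speaker); then Beaumont, Delgado and Harlow (Deputy Speaker); then Espinoza and Haddad (Committee Chair).
Among Bianchi, Achebe, Castillo and Szabo, a Privy Counsellor before not a Privy Counsellor: Bianchi (a Privy Counsellor) before Achebe, Castillo and Szabo (not a Privy Counsellor).
Achebe, Castillo and Szabo all have date first returned to the chamber Oct 15, 2004, so the next rule applies.
Among Achebe, Castillo and Szabo, alphabetically by surname: Achebe before Castillo before Szabo.
Beaumont, Delgado and Harlow are each a Privy Counsellor, so the next rule applies.
Beaumont, Delgado and Harlow all have date first returned to the chamber Dec 1, 2013, so the next rule applies.
Among Beaumont, Delgado and Harlow, alphabetically by surname: Beaumont before Delgado before Harlow.
Espinoza and Haddad are each not a Privy Counsellor, so the next rule applies.
Espinoza and Haddad both have date first returned to the chamber May 13, 2007, so the next rule applies.
Among Espinoza and Haddad, alphabetically by surname: Espinoza before Haddad.
Order: Bianchi, Achebe, Castillo, Szabo, Beaumont, Delgado, Harlow, Espinoza, Haddad.

Castillo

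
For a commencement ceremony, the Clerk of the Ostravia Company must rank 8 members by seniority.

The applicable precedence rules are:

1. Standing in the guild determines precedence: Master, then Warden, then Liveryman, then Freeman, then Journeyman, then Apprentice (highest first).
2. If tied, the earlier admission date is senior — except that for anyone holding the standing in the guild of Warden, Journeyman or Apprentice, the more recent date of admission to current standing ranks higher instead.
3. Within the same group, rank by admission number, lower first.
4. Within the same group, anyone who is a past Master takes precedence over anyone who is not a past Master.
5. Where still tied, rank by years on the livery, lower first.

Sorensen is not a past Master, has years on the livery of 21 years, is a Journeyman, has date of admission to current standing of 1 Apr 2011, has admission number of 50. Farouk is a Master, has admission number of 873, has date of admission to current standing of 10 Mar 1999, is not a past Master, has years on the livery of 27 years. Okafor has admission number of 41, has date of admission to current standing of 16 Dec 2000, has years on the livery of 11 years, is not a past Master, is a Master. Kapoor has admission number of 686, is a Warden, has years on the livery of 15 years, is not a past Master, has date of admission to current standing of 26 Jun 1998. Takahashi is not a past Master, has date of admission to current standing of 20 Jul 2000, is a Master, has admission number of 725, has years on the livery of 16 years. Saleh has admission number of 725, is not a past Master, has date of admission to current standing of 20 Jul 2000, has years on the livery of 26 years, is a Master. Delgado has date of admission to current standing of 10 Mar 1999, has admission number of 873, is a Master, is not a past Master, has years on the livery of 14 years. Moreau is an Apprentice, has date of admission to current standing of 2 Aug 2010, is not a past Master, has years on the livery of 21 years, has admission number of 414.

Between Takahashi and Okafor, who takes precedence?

Takahashi

By standing in the guild: Delgado, Farouk, Takahashi, Saleh and Okafor (Master); then Kapoor (Warden); then Sorensen (Journeyman); then Moreau (Apprentice).
Among Delgado, Farouk, Takahashi, Saleh and Okafor, by date of admission to current standing (earlier first): Delgado and Farouk (10 Mar 1999) before Takahashi and Saleh (20 Jul 2000) before Okafor (16 Dec 2000).
Delgado and Farouk both have admission number 873, so the next rule applies.
Delgado and Farouk are each not a past Master, so the next rule applies.
Among Delgado and Farouk, by years on the livery (lower first): Delgado (14 years) before Farouk (27 years).
Takahashi and Saleh both have admission number 725, so the next rule applies.
Takahashi and Saleh are each not a past Master, so the next rule applies.
Among Takahashi and Saleh, by years on the livery (lower first): Takahashi (16 years) before Saleh (26 years).
So Takahashi takes precedence.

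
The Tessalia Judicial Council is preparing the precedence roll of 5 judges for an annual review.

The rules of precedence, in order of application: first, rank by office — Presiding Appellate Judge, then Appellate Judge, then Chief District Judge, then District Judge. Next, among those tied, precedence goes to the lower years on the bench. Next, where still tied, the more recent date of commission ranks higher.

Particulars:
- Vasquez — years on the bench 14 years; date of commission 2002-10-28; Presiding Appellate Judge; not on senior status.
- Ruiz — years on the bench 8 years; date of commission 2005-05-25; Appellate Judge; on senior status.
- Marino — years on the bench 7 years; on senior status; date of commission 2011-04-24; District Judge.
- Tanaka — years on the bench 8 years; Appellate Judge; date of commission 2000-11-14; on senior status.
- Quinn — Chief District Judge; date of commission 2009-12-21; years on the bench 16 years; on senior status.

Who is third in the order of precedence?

Tanaka

By office: Vasquez (Presiding Appellate Judge); then Ruiz and Tanaka (Appellate Judge); then Quinn (Chief District Judge); then Marino (District Judge).
Ruiz and Tanaka both have years on the bench 8 years, so the next rule applies.
Among Ruiz and Tanaka, by date of commission (later first): Ruiz (2005-05-25) before Tanaka (2000-11-14).
Order: Vasquez, Ruiz, Tanaka, Quinn, Marino.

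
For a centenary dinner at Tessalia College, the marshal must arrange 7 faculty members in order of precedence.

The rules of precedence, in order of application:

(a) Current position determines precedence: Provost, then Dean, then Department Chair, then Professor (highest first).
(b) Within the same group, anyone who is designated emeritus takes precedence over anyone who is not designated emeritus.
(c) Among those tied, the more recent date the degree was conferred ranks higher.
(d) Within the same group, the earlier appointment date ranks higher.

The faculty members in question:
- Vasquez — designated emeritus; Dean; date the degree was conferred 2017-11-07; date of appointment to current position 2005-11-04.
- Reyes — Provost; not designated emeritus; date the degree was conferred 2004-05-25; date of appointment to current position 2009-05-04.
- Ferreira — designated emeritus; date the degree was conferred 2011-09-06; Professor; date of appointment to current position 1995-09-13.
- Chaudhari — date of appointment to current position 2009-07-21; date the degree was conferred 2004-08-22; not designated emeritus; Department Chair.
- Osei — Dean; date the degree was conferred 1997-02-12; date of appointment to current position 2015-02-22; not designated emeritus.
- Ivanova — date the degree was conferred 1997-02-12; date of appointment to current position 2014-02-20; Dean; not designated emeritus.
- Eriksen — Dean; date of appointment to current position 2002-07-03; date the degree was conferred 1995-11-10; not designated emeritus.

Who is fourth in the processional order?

Osei

By current position: Reyes (Provost); then Vasquez, Ivanova, Osei and Eriksen (Dean); then Chaudhari (Department Chair); then Ferreira (Professor).
Among Vasquez, Ivanova, Osei and Eriksen, designated emeritus before not designated emeritus: Vasquez (designated emeritus) before Ivanova, Osei and Eriksen (not designated emeritus).
Among Ivanova, Osei and Eriksen, by date the degree was conferred (later first): Ivanova and Osei (1997-02-12) before Eriksen (1995-11-10).
Among Ivanova and Osei, by date of appointment to current position (earlier first): Ivanova (2014-02-20) before Osei (2015-02-22).
Order: Reyes, Vasquez, Ivanova, Osei, Eriksen, Chaudhari, Ferreira.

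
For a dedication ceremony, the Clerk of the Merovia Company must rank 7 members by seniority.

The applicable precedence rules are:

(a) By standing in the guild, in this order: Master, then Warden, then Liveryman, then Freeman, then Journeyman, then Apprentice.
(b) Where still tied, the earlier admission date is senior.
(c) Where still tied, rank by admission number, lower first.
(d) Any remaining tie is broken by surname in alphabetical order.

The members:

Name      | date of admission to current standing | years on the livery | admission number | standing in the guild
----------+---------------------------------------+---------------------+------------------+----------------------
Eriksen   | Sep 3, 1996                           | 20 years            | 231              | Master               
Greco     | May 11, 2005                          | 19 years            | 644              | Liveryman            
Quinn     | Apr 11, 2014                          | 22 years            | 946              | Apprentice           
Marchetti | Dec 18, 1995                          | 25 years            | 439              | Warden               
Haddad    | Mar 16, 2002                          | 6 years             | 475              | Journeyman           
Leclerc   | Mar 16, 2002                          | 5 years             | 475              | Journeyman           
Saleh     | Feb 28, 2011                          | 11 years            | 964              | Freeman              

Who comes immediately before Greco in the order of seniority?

By standing in the guild: Eriksen (Master); then Marchetti (Warden); then Greco (Liveryman); then Saleh (Freeman); then Haddad and Leclerc (Journeyman); then Quinn (Apprentice).
Haddad and Leclerc both have date of admission to current standing Mar 16, 2002, so the next rule applies.
Haddad and Leclerc both have admission number 475, so the next rule applies.
Among Haddad and Leclerc, alphabetically by surname: Haddad before Leclerc.
Order: Eriksen, Marchetti, Greco, Saleh, Haddad, Leclerc, Quinn.

Marchetti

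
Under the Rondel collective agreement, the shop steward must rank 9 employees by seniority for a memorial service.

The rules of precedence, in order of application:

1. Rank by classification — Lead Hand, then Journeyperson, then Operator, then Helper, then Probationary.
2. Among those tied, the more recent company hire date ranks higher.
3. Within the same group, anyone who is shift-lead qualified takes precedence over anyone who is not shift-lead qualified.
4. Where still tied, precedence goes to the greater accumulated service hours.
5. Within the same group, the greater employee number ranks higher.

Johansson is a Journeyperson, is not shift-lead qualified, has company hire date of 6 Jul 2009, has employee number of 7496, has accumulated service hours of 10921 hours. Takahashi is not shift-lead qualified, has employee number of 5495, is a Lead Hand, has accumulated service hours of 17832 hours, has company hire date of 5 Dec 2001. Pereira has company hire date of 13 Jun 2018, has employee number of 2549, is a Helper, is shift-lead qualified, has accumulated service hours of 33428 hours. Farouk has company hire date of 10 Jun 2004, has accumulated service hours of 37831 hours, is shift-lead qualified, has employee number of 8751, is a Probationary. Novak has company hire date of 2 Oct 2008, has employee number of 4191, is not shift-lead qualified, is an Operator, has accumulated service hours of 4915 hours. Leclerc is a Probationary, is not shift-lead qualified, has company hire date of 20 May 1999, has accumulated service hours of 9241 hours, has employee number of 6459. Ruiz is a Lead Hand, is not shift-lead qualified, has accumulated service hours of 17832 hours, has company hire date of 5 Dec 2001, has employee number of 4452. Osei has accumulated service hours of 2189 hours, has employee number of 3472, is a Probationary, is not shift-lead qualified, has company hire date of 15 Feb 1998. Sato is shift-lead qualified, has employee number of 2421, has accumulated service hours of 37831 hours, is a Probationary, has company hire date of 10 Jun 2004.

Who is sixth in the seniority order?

Farouk

By classification: Takahashi and Ruiz (Lead Hand); then Johansson (Journeyperson); then Novak (Operator); then Pereira (Helper); then Farouk, Sato, Leclerc and Osei (Probationary).
Takahashi and Ruiz both have company hire date 5 Dec 2001, so the next rule applies.
Takahashi and Ruiz are each not shift-lead qualified, so the next rule applies.
Takahashi and Ruiz both have accumulated service hours 17832 hours, so the next rule applies.
Among Takahashi and Ruiz, by employee number (higher first): Takahashi (5495) before Ruiz (4452).
Among Farouk, Sato, Leclerc and Osei, by company hire date (later first): Farouk and Sato (10 Jun 2004) before Leclerc (20 May 1999) before Osei (15 Feb 1998).
Farouk and Sato are each shift-lead qualified, so the next rule applies.
Farouk and Sato both have accumulated service hours 37831 hours, so the next rule applies.
Among Farouk and Sato, by employee number (higher first): Farouk (8751) before Sato (2421).
Order: Takahashi, Ruiz, Johansson, Novak, Pereira, Farouk, Sato, Leclerc, Osei.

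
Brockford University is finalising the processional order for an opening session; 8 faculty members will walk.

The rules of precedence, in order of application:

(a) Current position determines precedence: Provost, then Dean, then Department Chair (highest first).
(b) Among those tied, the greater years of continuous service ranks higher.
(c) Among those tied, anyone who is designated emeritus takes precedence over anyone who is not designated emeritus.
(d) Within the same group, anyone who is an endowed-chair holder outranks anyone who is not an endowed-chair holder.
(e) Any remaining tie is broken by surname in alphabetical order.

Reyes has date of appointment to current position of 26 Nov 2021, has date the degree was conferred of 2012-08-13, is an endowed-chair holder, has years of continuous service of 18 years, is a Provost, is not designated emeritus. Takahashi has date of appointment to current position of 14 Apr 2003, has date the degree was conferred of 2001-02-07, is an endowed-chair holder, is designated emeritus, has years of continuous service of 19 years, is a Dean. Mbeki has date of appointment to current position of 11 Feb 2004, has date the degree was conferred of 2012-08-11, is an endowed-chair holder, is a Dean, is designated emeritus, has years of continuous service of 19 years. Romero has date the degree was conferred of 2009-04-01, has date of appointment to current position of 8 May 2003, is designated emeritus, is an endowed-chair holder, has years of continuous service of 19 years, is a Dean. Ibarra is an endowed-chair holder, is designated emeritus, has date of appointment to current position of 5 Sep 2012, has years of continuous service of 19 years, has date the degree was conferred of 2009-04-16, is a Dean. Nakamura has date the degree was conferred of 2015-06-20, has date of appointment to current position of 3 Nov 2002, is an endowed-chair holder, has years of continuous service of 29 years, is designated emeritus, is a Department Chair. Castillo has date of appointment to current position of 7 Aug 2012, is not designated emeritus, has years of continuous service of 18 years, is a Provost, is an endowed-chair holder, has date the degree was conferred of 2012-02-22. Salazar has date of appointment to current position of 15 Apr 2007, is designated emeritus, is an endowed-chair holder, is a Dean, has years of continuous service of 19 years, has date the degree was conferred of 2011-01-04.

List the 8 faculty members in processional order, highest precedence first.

Castillo, Reyes, Ibarra, Mbeki, Romero, Salazar, Takahashi, Nakamura

By current position: Castillo and Reyes (Provost); then Ibarra, Mbeki, Romero, Salazar and Takahashi (Dean); then Nakamura (Department Chair).
Castillo and Reyes both have years of continuous service 18 years, so the next rule applies.
Castillo and Reyes are each not designated emeritus, so the next rule applies.
Castillo and Reyes are each an endowed-chair holder, so the next rule applies.
Among Castillo and Reyes, alphabetically by surname: Castillo before Reyes.
Ibarra, Mbeki, Romero, Salazar and Takahashi all have years of continuous service 19 years, so the next rule applies.
Ibarra, Mbeki, Romero, Salazar and Takahashi are each designated emeritus, so the next rule applies.
Ibarra, Mbeki, Romero, Salazar and Takahashi are each an endowed-chair holder, so the next rule applies.
Among Ibarra, Mbeki, Romero, Salazar and Takahashi, alphabetically by surname: Ibarra before Mbeki before Romero before Salazar before Takahashi.
Full order: Castillo, Reyes, Ibarra, Mbeki, Romero, Salazar, Takahashi, Nakamura.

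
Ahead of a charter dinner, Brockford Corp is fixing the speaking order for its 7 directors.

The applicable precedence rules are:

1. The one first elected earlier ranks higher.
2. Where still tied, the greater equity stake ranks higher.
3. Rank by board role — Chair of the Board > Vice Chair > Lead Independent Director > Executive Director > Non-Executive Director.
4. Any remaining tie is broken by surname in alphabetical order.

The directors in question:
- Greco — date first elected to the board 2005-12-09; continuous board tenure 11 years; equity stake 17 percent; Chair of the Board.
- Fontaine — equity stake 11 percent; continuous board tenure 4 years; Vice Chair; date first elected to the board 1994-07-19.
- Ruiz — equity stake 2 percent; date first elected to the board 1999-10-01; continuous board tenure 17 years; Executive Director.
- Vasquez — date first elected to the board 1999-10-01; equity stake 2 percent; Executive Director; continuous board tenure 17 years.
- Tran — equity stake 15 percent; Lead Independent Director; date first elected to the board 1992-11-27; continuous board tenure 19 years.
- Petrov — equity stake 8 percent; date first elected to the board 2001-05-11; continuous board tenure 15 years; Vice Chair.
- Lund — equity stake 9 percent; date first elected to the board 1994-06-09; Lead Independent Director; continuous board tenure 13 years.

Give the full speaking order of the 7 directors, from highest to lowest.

By date first elected to the board (earlier first): Tran (1992-11-27); then Lund (1994-06-09); then Fontaine (1994-07-19); then Ruiz and Vasquez (both 1999-10-01); then Petrov (2001-05-11); then Greco (2005-12-09).
Ruiz and Vasquez both have equity stake 2 percent, so the next rule applies.
Ruiz and Vasquez are each Executive Director, so the next rule applies.
Among Ruiz and Vasquez, alphabetically by surname: Ruiz before Vasquez.
Full order: Tran, Lund, Fontaine, Ruiz, Vasquez, Petrov, Greco.

Tran, Lund, Fontaine, Ruiz, Vasquez, Petrov, Greco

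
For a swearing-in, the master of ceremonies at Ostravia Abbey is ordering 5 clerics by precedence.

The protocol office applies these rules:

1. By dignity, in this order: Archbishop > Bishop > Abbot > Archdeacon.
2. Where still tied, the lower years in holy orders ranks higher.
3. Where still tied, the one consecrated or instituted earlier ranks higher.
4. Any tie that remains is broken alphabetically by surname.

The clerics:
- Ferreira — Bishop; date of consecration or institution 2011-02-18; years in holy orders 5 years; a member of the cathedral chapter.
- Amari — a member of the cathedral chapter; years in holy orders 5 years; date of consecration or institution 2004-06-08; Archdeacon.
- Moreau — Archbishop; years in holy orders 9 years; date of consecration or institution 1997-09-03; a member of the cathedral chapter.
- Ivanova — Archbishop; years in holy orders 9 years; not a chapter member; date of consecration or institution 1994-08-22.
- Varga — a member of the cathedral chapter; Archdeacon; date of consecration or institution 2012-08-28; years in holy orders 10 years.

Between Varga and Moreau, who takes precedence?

By dignity: Ivanova and Moreau (Archbishop); then Ferreira (Bishop); then Amari and Varga (Archdeacon).
Ivanova and Moreau both have years in holy orders 9 years, so the next rule applies.
Among Ivanova and Moreau, by date of consecration or institution (earlier first): Ivanova (1994-08-22) before Moreau (1997-09-03).
Among Amari and Varga, by years in holy orders (lower first): Amari (5 years) before Varga (10 years).
So Moreau takes precedence.

Moreau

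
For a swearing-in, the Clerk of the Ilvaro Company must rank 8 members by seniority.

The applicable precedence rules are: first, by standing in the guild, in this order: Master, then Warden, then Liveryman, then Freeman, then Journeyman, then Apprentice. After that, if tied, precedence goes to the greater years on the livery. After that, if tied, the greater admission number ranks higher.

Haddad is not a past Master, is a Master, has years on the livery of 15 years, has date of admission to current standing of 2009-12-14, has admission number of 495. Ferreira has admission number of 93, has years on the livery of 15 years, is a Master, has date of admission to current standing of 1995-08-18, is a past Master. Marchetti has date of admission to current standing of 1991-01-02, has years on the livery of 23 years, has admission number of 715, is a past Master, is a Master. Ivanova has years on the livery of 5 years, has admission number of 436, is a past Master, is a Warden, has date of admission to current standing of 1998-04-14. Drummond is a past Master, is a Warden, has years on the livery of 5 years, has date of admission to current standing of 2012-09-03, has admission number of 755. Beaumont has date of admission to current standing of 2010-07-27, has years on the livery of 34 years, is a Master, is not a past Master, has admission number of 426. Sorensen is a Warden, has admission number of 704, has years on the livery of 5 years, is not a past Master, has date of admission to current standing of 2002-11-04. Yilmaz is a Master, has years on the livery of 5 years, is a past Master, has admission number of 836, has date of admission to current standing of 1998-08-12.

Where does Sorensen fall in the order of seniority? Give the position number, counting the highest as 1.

By standing in the guild: Beaumont, Marchetti, Haddad, Ferreira and Yilmaz (Master); then Drummond, Sorensen and Ivanova (Warden).
Among Beaumont, Marchetti, Haddad, Ferreira and Yilmaz, by years on the livery (higher first): Beaumont (34 years) before Marchetti (23 years) before Haddad and Ferreira (15 years) before Yilmaz (5 years).
Among Haddad and Ferreira, by admission number (higher first): Haddad (495) before Ferreira (93).
Drummond, Sorensen and Ivanova all have years on the livery 5 years, so the next rule applies.
Among Drummond, Sorensen and Ivanova, by admission number (higher first): Drummond (755) before Sorensen (704) before Ivanova (436).
Order: Beaumont, Marchetti, Haddad, Ferreira, Yilmaz, Drummond, Sorensen, Ivanova. So position 7.

7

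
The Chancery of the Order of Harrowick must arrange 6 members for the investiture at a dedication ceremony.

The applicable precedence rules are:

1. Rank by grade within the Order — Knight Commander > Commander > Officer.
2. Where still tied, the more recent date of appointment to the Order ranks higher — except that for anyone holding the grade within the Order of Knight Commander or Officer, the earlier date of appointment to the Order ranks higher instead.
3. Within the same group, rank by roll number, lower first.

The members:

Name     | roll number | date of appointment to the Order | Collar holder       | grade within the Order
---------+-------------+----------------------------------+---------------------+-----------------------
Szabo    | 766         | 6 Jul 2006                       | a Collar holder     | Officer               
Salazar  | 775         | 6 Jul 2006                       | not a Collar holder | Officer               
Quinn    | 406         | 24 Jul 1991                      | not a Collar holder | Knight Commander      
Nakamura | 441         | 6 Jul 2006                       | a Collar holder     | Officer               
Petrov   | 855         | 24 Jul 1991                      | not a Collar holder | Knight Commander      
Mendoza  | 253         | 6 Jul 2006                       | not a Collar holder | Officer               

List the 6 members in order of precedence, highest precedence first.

By grade within the Order: Quinn and Petrov (Knight Commander); then Mendoza, Nakamura, Szabo and Salazar (Officer).
Quinn and Petrov both have date of appointment to the Order 24 Jul 1991, so the next rule applies.
Among Quinn and Petrov, by roll number (lower first): Quinn (406) before Petrov (855).
Mendoza, Nakamura, Szabo and Salazar all have date of appointment to the Order 6 Jul 2006, so the next rule applies.
Among Mendoza, Nakamura, Szabo and Salazar, by roll number (lower first): Mendoza (253) before Nakamura (441) before Szabo (766) before Salazar (775).
Full order: Quinn, Petrov, Mendoza, Nakamura, Szabo, Salazar.

Quinn, Petrov, Mendoza, Nakamura, Szabo, Salazar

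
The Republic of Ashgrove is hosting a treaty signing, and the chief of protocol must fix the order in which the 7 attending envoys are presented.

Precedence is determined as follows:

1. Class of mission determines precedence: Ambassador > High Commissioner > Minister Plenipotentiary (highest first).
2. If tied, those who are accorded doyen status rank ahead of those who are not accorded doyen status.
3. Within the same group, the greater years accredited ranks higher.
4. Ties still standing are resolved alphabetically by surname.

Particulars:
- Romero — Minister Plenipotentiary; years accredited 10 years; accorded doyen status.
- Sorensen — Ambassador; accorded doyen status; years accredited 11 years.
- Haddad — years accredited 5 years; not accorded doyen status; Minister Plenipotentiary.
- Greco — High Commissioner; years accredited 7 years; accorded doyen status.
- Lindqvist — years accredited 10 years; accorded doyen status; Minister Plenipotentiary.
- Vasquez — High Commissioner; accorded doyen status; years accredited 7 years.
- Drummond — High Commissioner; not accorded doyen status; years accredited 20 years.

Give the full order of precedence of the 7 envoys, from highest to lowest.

By class of mission: Sorensen (Ambassador); then Greco, Vasquez and Drummond (High Commissioner); then Lindqvist, Romero and Haddad (Minister Plenipotentiary).
Among Greco, Vasquez and Drummond, accorded doyen status before not accorded doyen status: Greco and Vasquez (accorded doyen status) before Drummond (not accorded doyen status).
Greco and Vasquez both have years accredited 7 years, so the next rule applies.
Among Greco and Vasquez, alphabetically by surname: Greco before Vasquez.
Among Lindqvist, Romero and Haddad, accorded doyen status before not accorded doyen status: Lindqvist and Romero (accorded doyen status) before Haddad (not accorded doyen status).
Lindqvist and Romero both have years accredited 10 years, so the next rule applies.
Among Lindqvist and Romero, alphabetically by surname: Lindqvist before Romero.
Full order: Sorensen, Greco, Vasquez, Drummond, Lindqvist, Romero, Haddad.

Sorensen, Greco, Vasquez, Drummond, Lindqvist, Romero, Haddad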